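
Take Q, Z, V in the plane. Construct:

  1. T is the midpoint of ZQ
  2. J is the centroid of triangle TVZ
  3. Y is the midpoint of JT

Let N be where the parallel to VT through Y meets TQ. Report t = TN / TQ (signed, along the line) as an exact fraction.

Work in coordinates with Q = (0, 0), Z = (1, 0), V = (0, 1).
1. T is the midpoint of ZQ ⇒ T = (1/2, 0)
2. J is the centroid of triangle TVZ ⇒ J = (1/2, 1/3)
3. Y is the midpoint of JT ⇒ Y = (1/2, 1/6)
through Y parallel to VT: direction (1/2, -1); meets TQ at N = (7/12, 0)
N = T + t·(Q−T) with t = -1/6

t = -1/6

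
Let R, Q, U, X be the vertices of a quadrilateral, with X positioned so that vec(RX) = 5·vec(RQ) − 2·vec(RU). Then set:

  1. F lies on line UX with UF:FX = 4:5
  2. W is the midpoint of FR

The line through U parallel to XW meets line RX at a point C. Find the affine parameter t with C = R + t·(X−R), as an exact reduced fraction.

t = 14/5

Choose coordinates R = (0, 0), Q = (1, 0), U = (0, 1), X = (5, -2).
1. F lies on line UX with UF:FX = 4:5 ⇒ F = (20/9, -1/3)
2. W is the midpoint of FR ⇒ W = (10/9, -1/6)
through U parallel to XW: direction (-35/9, 11/6); meets RX at C = (14, -28/5)
C = R + t·(X−R) with t = 14/5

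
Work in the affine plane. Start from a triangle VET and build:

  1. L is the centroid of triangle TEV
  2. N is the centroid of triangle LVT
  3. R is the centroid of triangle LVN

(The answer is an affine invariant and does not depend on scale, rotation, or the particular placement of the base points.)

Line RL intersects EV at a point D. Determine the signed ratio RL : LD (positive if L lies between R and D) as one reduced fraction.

Choose coordinates V = (0, 0), E = (1, 0), T = (0, 1).
1. L is the centroid of triangle TEV ⇒ L = (1/3, 1/3)
2. N is the centroid of triangle LVT ⇒ N = (1/9, 4/9)
3. R is the centroid of triangle LVN ⇒ R = (4/27, 7/27)
line RL meets EV at D = (-1/2, 0)
L = R + t·(D−R) with t = -2/7, so RL:LD = -2/7:9/7

RL:LD = -2/9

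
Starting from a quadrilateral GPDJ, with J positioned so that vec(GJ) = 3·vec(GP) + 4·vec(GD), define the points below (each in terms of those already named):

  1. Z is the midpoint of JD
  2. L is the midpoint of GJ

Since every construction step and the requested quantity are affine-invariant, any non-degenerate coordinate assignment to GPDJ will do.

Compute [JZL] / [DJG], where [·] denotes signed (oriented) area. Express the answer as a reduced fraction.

Choose coordinates G = (0, 0), P = (1, 0), D = (0, 1), J = (3, 4).
1. Z is the midpoint of JD ⇒ Z = (3/2, 5/2)
2. L is the midpoint of GJ ⇒ L = (3/2, 2)
2·[JZL] = 3/4, 2·[DJG] = -3
[JZL]:[DJG] = 3/4:-3 = -1/4

[JZL]:[DJG] = -1/4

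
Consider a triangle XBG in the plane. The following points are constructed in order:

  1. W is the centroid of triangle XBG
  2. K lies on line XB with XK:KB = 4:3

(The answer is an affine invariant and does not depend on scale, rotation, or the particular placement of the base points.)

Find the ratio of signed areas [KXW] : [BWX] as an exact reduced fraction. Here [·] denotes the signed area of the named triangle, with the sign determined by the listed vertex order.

[KXW]:[BWX] = -4/7

Assign X = (0, 0), B = (1, 0), G = (0, 1) — the answer is frame-independent, so this choice is without loss of generality.
1. W is the centroid of triangle XBG ⇒ W = (1/3, 1/3)
2. K lies on line XB with XK:KB = 4:3 ⇒ K = (4/7, 0)
2·[KXW] = -4/21, 2·[BWX] = 1/3
[KXW]:[BWX] = -4/21:1/3 = -4/7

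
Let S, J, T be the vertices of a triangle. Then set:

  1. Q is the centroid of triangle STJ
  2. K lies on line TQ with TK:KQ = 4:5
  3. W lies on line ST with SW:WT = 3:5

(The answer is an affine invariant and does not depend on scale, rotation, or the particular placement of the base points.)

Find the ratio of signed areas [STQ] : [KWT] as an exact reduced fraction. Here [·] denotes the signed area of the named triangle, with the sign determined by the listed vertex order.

[STQ]:[KWT] = 18/5

Choose coordinates S = (0, 0), J = (1, 0), T = (0, 1).
1. Q is the centroid of triangle STJ ⇒ Q = (1/3, 1/3)
2. K lies on line TQ with TK:KQ = 4:5 ⇒ K = (4/27, 19/27)
3. W lies on line ST with SW:WT = 3:5 ⇒ W = (0, 3/8)
2·[STQ] = -1/3, 2·[KWT] = -5/54
[STQ]:[KWT] = -1/3:-5/54 = 18/5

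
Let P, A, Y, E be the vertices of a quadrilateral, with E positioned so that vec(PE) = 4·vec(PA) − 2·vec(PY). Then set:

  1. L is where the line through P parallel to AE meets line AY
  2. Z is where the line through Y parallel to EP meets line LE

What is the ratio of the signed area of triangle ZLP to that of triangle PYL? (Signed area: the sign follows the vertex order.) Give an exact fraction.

Choose coordinates P = (0, 0), A = (1, 0), Y = (0, 1), E = (4, -2).
1. L is where the line through P parallel to AE meets line AY ⇒ L = (3, -2)
2. Z is where the line through Y parallel to EP meets line LE ⇒ Z = (6, -2)
2·[ZLP] = -6, 2·[PYL] = -3
[ZLP]:[PYL] = -6:-3 = 2

[ZLP]:[PYL] = 2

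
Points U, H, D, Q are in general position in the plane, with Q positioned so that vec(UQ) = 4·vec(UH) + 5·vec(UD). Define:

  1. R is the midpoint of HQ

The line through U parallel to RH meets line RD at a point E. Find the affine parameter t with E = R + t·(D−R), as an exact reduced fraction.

t = 5/8

Assign U = (0, 0), H = (1, 0), D = (0, 1), Q = (4, 5) — the answer is frame-independent, so this choice is without loss of generality.
1. R is the midpoint of HQ ⇒ R = (5/2, 5/2)
through U parallel to RH: direction (-3/2, -5/2); meets RD at E = (15/16, 25/16)
E = R + t·(D−R) with t = 5/8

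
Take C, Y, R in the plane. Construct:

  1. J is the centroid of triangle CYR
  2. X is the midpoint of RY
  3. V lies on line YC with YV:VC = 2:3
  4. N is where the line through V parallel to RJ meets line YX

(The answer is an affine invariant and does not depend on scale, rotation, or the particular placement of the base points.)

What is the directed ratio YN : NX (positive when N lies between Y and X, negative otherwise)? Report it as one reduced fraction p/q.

Choose coordinates C = (0, 0), Y = (1, 0), R = (0, 1).
1. J is the centroid of triangle CYR ⇒ J = (1/3, 1/3)
2. X is the midpoint of RY ⇒ X = (1/2, 1/2)
3. V lies on line YC with YV:VC = 2:3 ⇒ V = (3/5, 0)
4. N is where the line through V parallel to RJ meets line YX ⇒ N = (1/5, 4/5)
N = Y + t·(X−Y) with t = 8/5, so YN:NX = t:(1−t) = 8/5:-3/5

YN:NX = -8/3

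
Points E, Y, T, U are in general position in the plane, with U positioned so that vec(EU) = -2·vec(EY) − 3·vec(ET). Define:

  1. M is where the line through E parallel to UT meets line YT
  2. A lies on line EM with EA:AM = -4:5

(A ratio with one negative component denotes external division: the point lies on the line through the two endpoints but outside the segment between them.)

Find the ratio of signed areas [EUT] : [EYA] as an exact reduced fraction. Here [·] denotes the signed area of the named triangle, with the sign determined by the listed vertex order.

[EUT]:[EYA] = 3/4

Assign E = (0, 0), Y = (1, 0), T = (0, 1), U = (-2, -3) — the answer is frame-independent, so this choice is without loss of generality.
1. M is where the line through E parallel to UT meets line YT ⇒ M = (1/3, 2/3)
2. A lies on line EM with EA:AM = -4:5 ⇒ A = (-4/3, -8/3)
2·[EUT] = -2, 2·[EYA] = -8/3
[EUT]:[EYA] = -2:-8/3 = 3/4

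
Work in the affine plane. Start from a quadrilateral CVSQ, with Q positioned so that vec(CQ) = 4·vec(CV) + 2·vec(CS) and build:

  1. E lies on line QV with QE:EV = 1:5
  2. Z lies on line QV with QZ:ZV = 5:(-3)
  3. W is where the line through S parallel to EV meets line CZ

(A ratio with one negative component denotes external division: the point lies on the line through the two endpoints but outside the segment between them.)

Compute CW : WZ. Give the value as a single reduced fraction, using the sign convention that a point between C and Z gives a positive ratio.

CW:WZ = -3/5

Choose coordinates C = (0, 0), V = (1, 0), S = (0, 1), Q = (4, 2).
1. E lies on line QV with QE:EV = 1:5 ⇒ E = (7/2, 5/3)
2. Z lies on line QV with QZ:ZV = 5:(-3) ⇒ Z = (-7/2, -3)
3. W is where the line through S parallel to EV meets line CZ ⇒ W = (21/4, 9/2)
W = C + t·(Z−C) with t = -3/2, so CW:WZ = t:(1−t) = -3/2:5/2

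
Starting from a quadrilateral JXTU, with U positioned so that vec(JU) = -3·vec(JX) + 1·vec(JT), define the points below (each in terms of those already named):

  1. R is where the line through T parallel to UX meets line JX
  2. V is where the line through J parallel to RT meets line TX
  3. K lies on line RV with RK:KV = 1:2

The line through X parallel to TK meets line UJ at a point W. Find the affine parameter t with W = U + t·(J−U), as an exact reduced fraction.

Choose coordinates J = (0, 0), X = (1, 0), T = (0, 1), U = (-3, 1).
1. R is where the line through T parallel to UX meets line JX ⇒ R = (4, 0)
2. V is where the line through J parallel to RT meets line TX ⇒ V = (4/3, -1/3)
3. K lies on line RV with RK:KV = 1:2 ⇒ K = (28/9, -1/9)
through X parallel to TK: direction (28/9, -10/9); meets UJ at W = (15, -5)
W = U + t·(J−U) with t = 6

t = 6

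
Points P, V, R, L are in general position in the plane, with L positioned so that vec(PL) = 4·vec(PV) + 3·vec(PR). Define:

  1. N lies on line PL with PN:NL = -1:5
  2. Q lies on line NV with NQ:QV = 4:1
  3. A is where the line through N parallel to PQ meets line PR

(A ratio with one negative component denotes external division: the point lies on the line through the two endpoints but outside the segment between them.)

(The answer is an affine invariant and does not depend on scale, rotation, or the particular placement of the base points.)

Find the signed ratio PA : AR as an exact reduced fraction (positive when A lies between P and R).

Assign P = (0, 0), V = (1, 0), R = (0, 1), L = (4, 3) — the answer is frame-independent, so this choice is without loss of generality.
1. N lies on line PL with PN:NL = -1:5 ⇒ N = (-1, -3/4)
2. Q lies on line NV with NQ:QV = 4:1 ⇒ Q = (3/5, -3/20)
3. A is where the line through N parallel to PQ meets line PR ⇒ A = (0, -1)
A = P + t·(R−P) with t = -1, so PA:AR = t:(1−t) = -1:2

PA:AR = -1/2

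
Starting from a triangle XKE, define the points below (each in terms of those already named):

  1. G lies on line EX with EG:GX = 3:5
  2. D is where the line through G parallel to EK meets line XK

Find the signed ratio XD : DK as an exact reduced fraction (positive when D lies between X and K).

Choose coordinates X = (0, 0), K = (1, 0), E = (0, 1).
1. G lies on line EX with EG:GX = 3:5 ⇒ G = (0, 5/8)
2. D is where the line through G parallel to EK meets line XK ⇒ D = (5/8, 0)
D = X + t·(K−X) with t = 5/8, so XD:DK = t:(1−t) = 5/8:3/8

XD:DK = 5/3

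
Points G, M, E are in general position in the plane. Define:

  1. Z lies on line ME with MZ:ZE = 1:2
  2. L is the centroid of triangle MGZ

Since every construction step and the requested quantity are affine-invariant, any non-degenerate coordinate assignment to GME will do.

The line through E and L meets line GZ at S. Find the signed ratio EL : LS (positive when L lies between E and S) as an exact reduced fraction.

EL:LS = -7

Set G = (0, 0), M = (1, 0), E = (0, 1); any affine frame gives the same invariant.
1. Z lies on line ME with MZ:ZE = 1:2 ⇒ Z = (2/3, 1/3)
2. L is the centroid of triangle MGZ ⇒ L = (5/9, 1/9)
line EL meets GZ at S = (10/21, 5/21)
L = E + t·(S−E) with t = 7/6, so EL:LS = 7/6:-1/6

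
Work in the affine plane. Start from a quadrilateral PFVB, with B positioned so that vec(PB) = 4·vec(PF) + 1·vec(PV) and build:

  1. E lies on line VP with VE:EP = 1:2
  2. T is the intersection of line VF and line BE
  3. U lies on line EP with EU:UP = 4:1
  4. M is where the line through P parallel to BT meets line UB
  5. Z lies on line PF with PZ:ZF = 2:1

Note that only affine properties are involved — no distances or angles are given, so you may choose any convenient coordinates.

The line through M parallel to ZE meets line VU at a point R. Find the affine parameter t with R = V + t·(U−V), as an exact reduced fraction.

t = 125/52

Choose coordinates P = (0, 0), F = (1, 0), V = (0, 1), B = (4, 1).
1. E lies on line VP with VE:EP = 1:2 ⇒ E = (0, 2/3)
2. T is the intersection of line VF and line BE ⇒ T = (4/13, 9/13)
3. U lies on line EP with EU:UP = 4:1 ⇒ U = (0, 2/15)
4. M is where the line through P parallel to BT meets line UB ⇒ M = (-1, -1/12)
5. Z lies on line PF with PZ:ZF = 2:1 ⇒ Z = (2/3, 0)
through M parallel to ZE: direction (-2/3, 2/3); meets VU at R = (0, -13/12)
R = V + t·(U−V) with t = 125/52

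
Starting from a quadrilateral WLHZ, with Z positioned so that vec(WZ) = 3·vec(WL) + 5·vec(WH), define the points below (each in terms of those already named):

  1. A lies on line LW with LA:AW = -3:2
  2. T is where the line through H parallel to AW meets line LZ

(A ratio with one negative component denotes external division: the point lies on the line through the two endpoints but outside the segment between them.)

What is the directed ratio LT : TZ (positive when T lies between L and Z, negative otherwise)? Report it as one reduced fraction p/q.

Work in coordinates with W = (0, 0), L = (1, 0), H = (0, 1), Z = (3, 5).
1. A lies on line LW with LA:AW = -3:2 ⇒ A = (-2, 0)
2. T is where the line through H parallel to AW meets line LZ ⇒ T = (7/5, 1)
T = L + t·(Z−L) with t = 1/5, so LT:TZ = t:(1−t) = 1/5:4/5

LT:TZ = 1/4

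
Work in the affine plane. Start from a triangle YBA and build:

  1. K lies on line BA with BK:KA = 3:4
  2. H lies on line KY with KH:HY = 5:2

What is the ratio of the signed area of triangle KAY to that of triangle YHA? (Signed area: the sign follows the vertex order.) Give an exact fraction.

Set Y = (0, 0), B = (1, 0), A = (0, 1); any affine frame gives the same invariant.
1. K lies on line BA with BK:KA = 3:4 ⇒ K = (4/7, 3/7)
2. H lies on line KY with KH:HY = 5:2 ⇒ H = (8/49, 6/49)
2·[KAY] = 4/7, 2·[YHA] = 8/49
[KAY]:[YHA] = 4/7:8/49 = 7/2

[KAY]:[YHA] = 7/2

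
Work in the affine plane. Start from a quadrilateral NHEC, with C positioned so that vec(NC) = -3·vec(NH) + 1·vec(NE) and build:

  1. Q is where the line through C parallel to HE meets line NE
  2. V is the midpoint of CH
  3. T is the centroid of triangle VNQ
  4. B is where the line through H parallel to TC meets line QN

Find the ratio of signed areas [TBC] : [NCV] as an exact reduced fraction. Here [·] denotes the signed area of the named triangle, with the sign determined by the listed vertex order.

Set N = (0, 0), H = (1, 0), E = (0, 1), C = (-3, 1); any affine frame gives the same invariant.
1. Q is where the line through C parallel to HE meets line NE ⇒ Q = (0, -2)
2. V is the midpoint of CH ⇒ V = (-1, 1/2)
3. T is the centroid of triangle VNQ ⇒ T = (-1/3, -1/2)
4. B is where the line through H parallel to TC meets line QN ⇒ B = (0, 9/16)
2·[TBC] = 10/3, 2·[NCV] = -1/2
[TBC]:[NCV] = 10/3:-1/2 = -20/3

[TBC]:[NCV] = -20/3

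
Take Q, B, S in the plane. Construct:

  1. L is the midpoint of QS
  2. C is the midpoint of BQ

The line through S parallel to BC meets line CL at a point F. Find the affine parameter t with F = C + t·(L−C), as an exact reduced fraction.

t = 2

Assign Q = (0, 0), B = (1, 0), S = (0, 1) — the answer is frame-independent, so this choice is without loss of generality.
1. L is the midpoint of QS ⇒ L = (0, 1/2)
2. C is the midpoint of BQ ⇒ C = (1/2, 0)
through S parallel to BC: direction (-1/2, 0); meets CL at F = (-1/2, 1)
F = C + t·(L−C) with t = 2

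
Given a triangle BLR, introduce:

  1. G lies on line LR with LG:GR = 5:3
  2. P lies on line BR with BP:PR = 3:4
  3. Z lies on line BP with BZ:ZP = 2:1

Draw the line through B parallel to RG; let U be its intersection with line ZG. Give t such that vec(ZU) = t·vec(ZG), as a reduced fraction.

Work in coordinates with B = (0, 0), L = (1, 0), R = (0, 1).
1. G lies on line LR with LG:GR = 5:3 ⇒ G = (3/8, 5/8)
2. P lies on line BR with BP:PR = 3:4 ⇒ P = (0, 3/7)
3. Z lies on line BP with BZ:ZP = 2:1 ⇒ Z = (0, 2/7)
through B parallel to RG: direction (3/8, -3/8); meets ZG at U = (-3/20, 3/20)
U = Z + t·(G−Z) with t = -2/5

t = -2/5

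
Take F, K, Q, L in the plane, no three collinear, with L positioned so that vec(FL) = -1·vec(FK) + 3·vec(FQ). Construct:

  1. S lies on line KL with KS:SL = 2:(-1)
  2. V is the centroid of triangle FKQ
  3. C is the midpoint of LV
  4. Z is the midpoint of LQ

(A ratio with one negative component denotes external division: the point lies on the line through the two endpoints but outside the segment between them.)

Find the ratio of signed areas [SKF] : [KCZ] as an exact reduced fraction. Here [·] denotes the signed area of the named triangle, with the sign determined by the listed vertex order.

[SKF]:[KCZ] = 36

Assign F = (0, 0), K = (1, 0), Q = (0, 1), L = (-1, 3) — the answer is frame-independent, so this choice is without loss of generality.
1. S lies on line KL with KS:SL = 2:(-1) ⇒ S = (-3, 6)
2. V is the centroid of triangle FKQ ⇒ V = (1/3, 1/3)
3. C is the midpoint of LV ⇒ C = (-1/3, 5/3)
4. Z is the midpoint of LQ ⇒ Z = (-1/2, 2)
2·[SKF] = -6, 2·[KCZ] = -1/6
[SKF]:[KCZ] = -6:-1/6 = 36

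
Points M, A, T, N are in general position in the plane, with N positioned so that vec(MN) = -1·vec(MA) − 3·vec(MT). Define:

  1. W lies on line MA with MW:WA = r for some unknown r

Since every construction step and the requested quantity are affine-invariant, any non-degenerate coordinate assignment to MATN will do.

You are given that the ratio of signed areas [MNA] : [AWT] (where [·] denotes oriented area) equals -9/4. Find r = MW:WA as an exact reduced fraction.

r = -1/4

Set M = (0, 0), A = (1, 0), T = (0, 1), N = (-1, -3); any affine frame gives the same invariant.
1. With MW:WA = r, write λ = r/(r+1) so W = M + λ·(A−M); W is affine-linear in λ
Every point depending on W is an affine combination of W and λ-independent points, so each such coordinate is linear in λ; the λ² term in each signed area is a multiple of (A−M)×(A−M) = 0, so 2·[MNA] and 2·[AWT] are each linear in λ. Evaluating at λ=0 and λ=1:
  2·[MNA] = 3,   2·[AWT] = λ − 1
So [MNA]:[AWT] = (3) / (λ − 1). Setting this equal to -9/4:
  3 = -9/4·(λ − 1)  ⇒  λ = -1/3
Then r = λ/(1−λ) = (-1/3)/(4/3) = -1/4. Check: with r = -1/4, W = (-1/3, 0) and [MNA]:[AWT] = -9/4 as required.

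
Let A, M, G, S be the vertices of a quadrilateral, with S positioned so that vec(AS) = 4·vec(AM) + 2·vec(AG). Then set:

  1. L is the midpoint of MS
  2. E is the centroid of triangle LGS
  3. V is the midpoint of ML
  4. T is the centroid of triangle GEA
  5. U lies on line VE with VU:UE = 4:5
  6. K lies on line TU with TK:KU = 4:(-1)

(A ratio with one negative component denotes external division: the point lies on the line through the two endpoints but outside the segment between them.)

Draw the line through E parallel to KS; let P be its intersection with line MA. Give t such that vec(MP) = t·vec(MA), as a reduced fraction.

Set A = (0, 0), M = (1, 0), G = (0, 1), S = (4, 2); any affine frame gives the same invariant.
1. L is the midpoint of MS ⇒ L = (5/2, 1)
2. E is the centroid of triangle LGS ⇒ E = (13/6, 4/3)
3. V is the midpoint of ML ⇒ V = (7/4, 1/2)
4. T is the centroid of triangle GEA ⇒ T = (13/18, 7/9)
5. U lies on line VE with VU:UE = 4:5 ⇒ U = (209/108, 47/54)
6. K lies on line TU with TK:KU = 4:(-1) ⇒ K = (379/162, 73/81)
through E parallel to KS: direction (269/162, 89/81); meets MA at P = (27/178, 0)
P = M + t·(A−M) with t = 151/178

t = 151/178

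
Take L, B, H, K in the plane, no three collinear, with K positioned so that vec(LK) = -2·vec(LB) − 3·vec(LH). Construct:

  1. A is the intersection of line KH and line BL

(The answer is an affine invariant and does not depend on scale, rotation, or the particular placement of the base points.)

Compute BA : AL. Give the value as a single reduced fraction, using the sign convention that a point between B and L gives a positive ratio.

BA:AL = -3

Assign L = (0, 0), B = (1, 0), H = (0, 1), K = (-2, -3) — the answer is frame-independent, so this choice is without loss of generality.
1. A is the intersection of line KH and line BL ⇒ A = (-1/2, 0)
A = B + t·(L−B) with t = 3/2, so BA:AL = t:(1−t) = 3/2:-1/2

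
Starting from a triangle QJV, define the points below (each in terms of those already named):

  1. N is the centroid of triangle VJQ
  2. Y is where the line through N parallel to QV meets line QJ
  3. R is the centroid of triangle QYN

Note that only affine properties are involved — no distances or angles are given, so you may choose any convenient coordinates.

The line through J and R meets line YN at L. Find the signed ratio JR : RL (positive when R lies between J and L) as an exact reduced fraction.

Choose coordinates Q = (0, 0), J = (1, 0), V = (0, 1).
1. N is the centroid of triangle VJQ ⇒ N = (1/3, 1/3)
2. Y is where the line through N parallel to QV meets line QJ ⇒ Y = (1/3, 0)
3. R is the centroid of triangle QYN ⇒ R = (2/9, 1/9)
line JR meets YN at L = (1/3, 2/21)
R = J + t·(L−J) with t = 7/6, so JR:RL = 7/6:-1/6

JR:RL = -7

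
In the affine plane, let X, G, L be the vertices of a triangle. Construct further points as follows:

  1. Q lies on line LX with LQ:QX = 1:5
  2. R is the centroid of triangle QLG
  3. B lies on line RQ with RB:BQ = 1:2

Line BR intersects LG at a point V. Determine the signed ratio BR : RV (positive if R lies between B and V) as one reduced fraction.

BR:RV = 2/3

Assign X = (0, 0), G = (1, 0), L = (0, 1) — the answer is frame-independent, so this choice is without loss of generality.
1. Q lies on line LX with LQ:QX = 1:5 ⇒ Q = (0, 5/6)
2. R is the centroid of triangle QLG ⇒ R = (1/3, 11/18)
3. B lies on line RQ with RB:BQ = 1:2 ⇒ B = (2/9, 37/54)
line BR meets LG at V = (1/2, 1/2)
R = B + t·(V−B) with t = 2/5, so BR:RV = 2/5:3/5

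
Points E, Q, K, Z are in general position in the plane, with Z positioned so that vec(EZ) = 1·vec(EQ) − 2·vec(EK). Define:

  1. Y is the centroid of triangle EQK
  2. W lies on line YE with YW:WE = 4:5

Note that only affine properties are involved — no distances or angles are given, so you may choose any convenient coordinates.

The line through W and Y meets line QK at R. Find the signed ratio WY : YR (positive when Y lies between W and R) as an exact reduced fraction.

WY:YR = 8/9

Work in coordinates with E = (0, 0), Q = (1, 0), K = (0, 1), Z = (1, -2).
1. Y is the centroid of triangle EQK ⇒ Y = (1/3, 1/3)
2. W lies on line YE with YW:WE = 4:5 ⇒ W = (5/27, 5/27)
line WY meets QK at R = (1/2, 1/2)
Y = W + t·(R−W) with t = 8/17, so WY:YR = 8/17:9/17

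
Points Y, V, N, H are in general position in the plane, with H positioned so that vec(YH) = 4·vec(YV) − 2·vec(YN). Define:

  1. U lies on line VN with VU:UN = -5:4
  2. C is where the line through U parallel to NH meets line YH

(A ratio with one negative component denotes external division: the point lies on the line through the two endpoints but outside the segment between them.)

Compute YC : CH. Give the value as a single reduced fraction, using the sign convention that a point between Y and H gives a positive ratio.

Choose coordinates Y = (0, 0), V = (1, 0), N = (0, 1), H = (4, -2).
1. U lies on line VN with VU:UN = -5:4 ⇒ U = (-4, 5)
2. C is where the line through U parallel to NH meets line YH ⇒ C = (8, -4)
C = Y + t·(H−Y) with t = 2, so YC:CH = t:(1−t) = 2:-1

YC:CH = -2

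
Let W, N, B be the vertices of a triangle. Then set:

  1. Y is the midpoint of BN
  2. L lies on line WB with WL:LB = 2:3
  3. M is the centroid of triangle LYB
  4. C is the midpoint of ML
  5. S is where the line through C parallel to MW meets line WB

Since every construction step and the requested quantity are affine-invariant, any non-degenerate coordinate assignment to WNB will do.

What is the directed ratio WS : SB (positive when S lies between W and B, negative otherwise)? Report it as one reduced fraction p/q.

Assign W = (0, 0), N = (1, 0), B = (0, 1) — the answer is frame-independent, so this choice is without loss of generality.
1. Y is the midpoint of BN ⇒ Y = (1/2, 1/2)
2. L lies on line WB with WL:LB = 2:3 ⇒ L = (0, 2/5)
3. M is the centroid of triangle LYB ⇒ M = (1/6, 19/30)
4. C is the midpoint of ML ⇒ C = (1/12, 31/60)
5. S is where the line through C parallel to MW meets line WB ⇒ S = (0, 1/5)
S = W + t·(B−W) with t = 1/5, so WS:SB = t:(1−t) = 1/5:4/5

WS:SB = 1/4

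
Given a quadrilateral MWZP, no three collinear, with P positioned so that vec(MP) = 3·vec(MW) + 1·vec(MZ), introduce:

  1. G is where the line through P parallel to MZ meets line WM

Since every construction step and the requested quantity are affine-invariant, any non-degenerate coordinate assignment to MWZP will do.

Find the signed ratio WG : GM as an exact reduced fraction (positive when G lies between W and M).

WG:GM = -2/3

Choose coordinates M = (0, 0), W = (1, 0), Z = (0, 1), P = (3, 1).
1. G is where the line through P parallel to MZ meets line WM ⇒ G = (3, 0)
G = W + t·(M−W) with t = -2, so WG:GM = t:(1−t) = -2:3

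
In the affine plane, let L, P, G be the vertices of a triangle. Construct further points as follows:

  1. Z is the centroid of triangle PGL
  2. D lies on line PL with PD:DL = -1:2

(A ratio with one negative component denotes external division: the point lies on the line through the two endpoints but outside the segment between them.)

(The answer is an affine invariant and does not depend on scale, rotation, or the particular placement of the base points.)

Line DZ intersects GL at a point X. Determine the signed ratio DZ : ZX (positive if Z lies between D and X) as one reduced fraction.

DZ:ZX = 5

Set L = (0, 0), P = (1, 0), G = (0, 1); any affine frame gives the same invariant.
1. Z is the centroid of triangle PGL ⇒ Z = (1/3, 1/3)
2. D lies on line PL with PD:DL = -1:2 ⇒ D = (2, 0)
line DZ meets GL at X = (0, 2/5)
Z = D + t·(X−D) with t = 5/6, so DZ:ZX = 5/6:1/6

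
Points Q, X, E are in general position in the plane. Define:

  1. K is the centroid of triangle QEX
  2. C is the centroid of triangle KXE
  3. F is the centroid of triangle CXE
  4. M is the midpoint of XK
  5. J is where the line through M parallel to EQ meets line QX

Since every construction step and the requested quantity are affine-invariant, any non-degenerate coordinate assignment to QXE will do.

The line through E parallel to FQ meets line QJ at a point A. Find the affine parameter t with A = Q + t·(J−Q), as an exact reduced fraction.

t = -3/2

Set Q = (0, 0), X = (1, 0), E = (0, 1); any affine frame gives the same invariant.
1. K is the centroid of triangle QEX ⇒ K = (1/3, 1/3)
2. C is the centroid of triangle KXE ⇒ C = (4/9, 4/9)
3. F is the centroid of triangle CXE ⇒ F = (13/27, 13/27)
4. M is the midpoint of XK ⇒ M = (2/3, 1/6)
5. J is where the line through M parallel to EQ meets line QX ⇒ J = (2/3, 0)
through E parallel to FQ: direction (-13/27, -13/27); meets QJ at A = (-1, 0)
A = Q + t·(J−Q) with t = -3/2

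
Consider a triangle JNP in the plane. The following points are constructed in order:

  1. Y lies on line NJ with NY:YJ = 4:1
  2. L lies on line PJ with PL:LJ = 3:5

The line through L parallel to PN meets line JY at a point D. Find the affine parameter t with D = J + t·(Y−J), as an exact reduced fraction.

t = 25/8

Set J = (0, 0), N = (1, 0), P = (0, 1); any affine frame gives the same invariant.
1. Y lies on line NJ with NY:YJ = 4:1 ⇒ Y = (1/5, 0)
2. L lies on line PJ with PL:LJ = 3:5 ⇒ L = (0, 5/8)
through L parallel to PN: direction (1, -1); meets JY at D = (5/8, 0)
D = J + t·(Y−J) with t = 25/8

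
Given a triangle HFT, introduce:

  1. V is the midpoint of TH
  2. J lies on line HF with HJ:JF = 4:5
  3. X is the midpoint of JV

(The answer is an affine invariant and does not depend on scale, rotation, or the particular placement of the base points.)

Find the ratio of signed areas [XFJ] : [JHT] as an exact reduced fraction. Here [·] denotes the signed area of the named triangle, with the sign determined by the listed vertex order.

Set H = (0, 0), F = (1, 0), T = (0, 1); any affine frame gives the same invariant.
1. V is the midpoint of TH ⇒ V = (0, 1/2)
2. J lies on line HF with HJ:JF = 4:5 ⇒ J = (4/9, 0)
3. X is the midpoint of JV ⇒ X = (2/9, 1/4)
2·[XFJ] = -5/36, 2·[JHT] = -4/9
[XFJ]:[JHT] = -5/36:-4/9 = 5/16

[XFJ]:[JHT] = 5/16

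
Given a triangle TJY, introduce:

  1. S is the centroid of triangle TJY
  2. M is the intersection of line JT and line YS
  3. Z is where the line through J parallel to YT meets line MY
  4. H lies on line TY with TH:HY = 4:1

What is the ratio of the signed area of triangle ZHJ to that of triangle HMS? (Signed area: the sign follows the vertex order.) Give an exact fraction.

Set T = (0, 0), J = (1, 0), Y = (0, 1); any affine frame gives the same invariant.
1. S is the centroid of triangle TJY ⇒ S = (1/3, 1/3)
2. M is the intersection of line JT and line YS ⇒ M = (1/2, 0)
3. Z is where the line through J parallel to YT meets line MY ⇒ Z = (1, -1)
4. H lies on line TY with TH:HY = 4:1 ⇒ H = (0, 4/5)
2·[ZHJ] = -1, 2·[HMS] = 1/30
[ZHJ]:[HMS] = -1:1/30 = -30

[ZHJ]:[HMS] = -30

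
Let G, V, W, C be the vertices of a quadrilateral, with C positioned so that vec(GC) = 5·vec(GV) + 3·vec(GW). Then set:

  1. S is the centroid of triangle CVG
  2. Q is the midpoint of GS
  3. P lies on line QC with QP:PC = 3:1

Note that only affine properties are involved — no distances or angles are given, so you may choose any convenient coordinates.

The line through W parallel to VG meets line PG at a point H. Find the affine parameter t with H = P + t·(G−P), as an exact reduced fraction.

t = 11/19

Set G = (0, 0), V = (1, 0), W = (0, 1), C = (5, 3); any affine frame gives the same invariant.
1. S is the centroid of triangle CVG ⇒ S = (2, 1)
2. Q is the midpoint of GS ⇒ Q = (1, 1/2)
3. P lies on line QC with QP:PC = 3:1 ⇒ P = (4, 19/8)
through W parallel to VG: direction (-1, 0); meets PG at H = (32/19, 1)
H = P + t·(G−P) with t = 11/19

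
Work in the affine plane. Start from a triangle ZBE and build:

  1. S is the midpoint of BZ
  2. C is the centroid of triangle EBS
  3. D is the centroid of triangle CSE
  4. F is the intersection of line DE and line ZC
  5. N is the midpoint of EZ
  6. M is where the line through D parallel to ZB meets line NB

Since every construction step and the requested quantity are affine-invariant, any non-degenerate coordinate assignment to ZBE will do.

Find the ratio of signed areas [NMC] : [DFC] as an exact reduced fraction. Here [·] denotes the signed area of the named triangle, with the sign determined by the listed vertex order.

Choose coordinates Z = (0, 0), B = (1, 0), E = (0, 1).
1. S is the midpoint of BZ ⇒ S = (1/2, 0)
2. C is the centroid of triangle EBS ⇒ C = (1/2, 1/3)
3. D is the centroid of triangle CSE ⇒ D = (1/3, 4/9)
4. F is the intersection of line DE and line ZC ⇒ F = (3/7, 2/7)
5. N is the midpoint of EZ ⇒ N = (0, 1/2)
6. M is where the line through D parallel to ZB meets line NB ⇒ M = (1/9, 4/9)
2·[NMC] = 1/108, 2·[DFC] = 1/63
[NMC]:[DFC] = 1/108:1/63 = 7/12

[NMC]:[DFC] = 7/12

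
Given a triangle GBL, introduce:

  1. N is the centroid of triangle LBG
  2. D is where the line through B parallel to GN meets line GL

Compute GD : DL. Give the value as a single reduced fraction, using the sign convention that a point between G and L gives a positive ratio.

GD:DL = -1/2

Work in coordinates with G = (0, 0), B = (1, 0), L = (0, 1).
1. N is the centroid of triangle LBG ⇒ N = (1/3, 1/3)
2. D is where the line through B parallel to GN meets line GL ⇒ D = (0, -1)
D = G + t·(L−G) with t = -1, so GD:DL = t:(1−t) = -1:2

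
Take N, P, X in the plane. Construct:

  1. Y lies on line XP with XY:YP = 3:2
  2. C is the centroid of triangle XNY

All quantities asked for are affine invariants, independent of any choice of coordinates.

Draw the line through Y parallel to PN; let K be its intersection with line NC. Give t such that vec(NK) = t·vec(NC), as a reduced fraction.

Assign N = (0, 0), P = (1, 0), X = (0, 1) — the answer is frame-independent, so this choice is without loss of generality.
1. Y lies on line XP with XY:YP = 3:2 ⇒ Y = (3/5, 2/5)
2. C is the centroid of triangle XNY ⇒ C = (1/5, 7/15)
through Y parallel to PN: direction (-1, 0); meets NC at K = (6/35, 2/5)
K = N + t·(C−N) with t = 6/7

t = 6/7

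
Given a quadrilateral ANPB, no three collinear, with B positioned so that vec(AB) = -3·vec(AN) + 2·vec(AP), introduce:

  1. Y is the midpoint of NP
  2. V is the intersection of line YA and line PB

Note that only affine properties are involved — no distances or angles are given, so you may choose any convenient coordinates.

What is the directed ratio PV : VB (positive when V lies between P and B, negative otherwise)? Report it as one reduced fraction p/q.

PV:VB = -1/5

Work in coordinates with A = (0, 0), N = (1, 0), P = (0, 1), B = (-3, 2).
1. Y is the midpoint of NP ⇒ Y = (1/2, 1/2)
2. V is the intersection of line YA and line PB ⇒ V = (3/4, 3/4)
V = P + t·(B−P) with t = -1/4, so PV:VB = t:(1−t) = -1/4:5/4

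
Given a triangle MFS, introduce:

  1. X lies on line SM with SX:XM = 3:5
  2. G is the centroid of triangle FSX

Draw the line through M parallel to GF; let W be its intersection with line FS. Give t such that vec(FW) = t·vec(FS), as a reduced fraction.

Work in coordinates with M = (0, 0), F = (1, 0), S = (0, 1).
1. X lies on line SM with SX:XM = 3:5 ⇒ X = (0, 5/8)
2. G is the centroid of triangle FSX ⇒ G = (1/3, 13/24)
through M parallel to GF: direction (2/3, -13/24); meets FS at W = (16/3, -13/3)
W = F + t·(S−F) with t = -13/3

t = -13/3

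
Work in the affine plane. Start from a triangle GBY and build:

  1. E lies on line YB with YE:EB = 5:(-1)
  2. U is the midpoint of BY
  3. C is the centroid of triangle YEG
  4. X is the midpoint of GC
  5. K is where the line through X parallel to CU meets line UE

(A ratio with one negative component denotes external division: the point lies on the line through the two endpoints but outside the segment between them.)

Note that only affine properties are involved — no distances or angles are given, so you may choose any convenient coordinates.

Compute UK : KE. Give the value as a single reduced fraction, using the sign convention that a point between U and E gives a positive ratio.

UK:KE = -1/7

Work in coordinates with G = (0, 0), B = (1, 0), Y = (0, 1).
1. E lies on line YB with YE:EB = 5:(-1) ⇒ E = (5/4, -1/4)
2. U is the midpoint of BY ⇒ U = (1/2, 1/2)
3. C is the centroid of triangle YEG ⇒ C = (5/12, 1/4)
4. X is the midpoint of GC ⇒ X = (5/24, 1/8)
5. K is where the line through X parallel to CU meets line UE ⇒ K = (3/8, 5/8)
K = U + t·(E−U) with t = -1/6, so UK:KE = t:(1−t) = -1/6:7/6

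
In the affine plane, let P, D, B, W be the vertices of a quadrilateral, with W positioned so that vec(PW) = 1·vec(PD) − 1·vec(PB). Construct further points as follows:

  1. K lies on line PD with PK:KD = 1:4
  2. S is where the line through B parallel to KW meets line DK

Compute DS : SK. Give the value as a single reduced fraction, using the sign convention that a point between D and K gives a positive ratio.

Assign P = (0, 0), D = (1, 0), B = (0, 1), W = (1, -1) — the answer is frame-independent, so this choice is without loss of generality.
1. K lies on line PD with PK:KD = 1:4 ⇒ K = (1/5, 0)
2. S is where the line through B parallel to KW meets line DK ⇒ S = (4/5, 0)
S = D + t·(K−D) with t = 1/4, so DS:SK = t:(1−t) = 1/4:3/4

DS:SK = 1/3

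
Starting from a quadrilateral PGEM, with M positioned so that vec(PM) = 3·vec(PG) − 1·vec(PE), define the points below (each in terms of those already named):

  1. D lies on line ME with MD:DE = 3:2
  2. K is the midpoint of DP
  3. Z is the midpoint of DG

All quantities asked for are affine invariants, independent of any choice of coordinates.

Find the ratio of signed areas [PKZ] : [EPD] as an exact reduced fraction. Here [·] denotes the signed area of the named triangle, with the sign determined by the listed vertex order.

Choose coordinates P = (0, 0), G = (1, 0), E = (0, 1), M = (3, -1).
1. D lies on line ME with MD:DE = 3:2 ⇒ D = (6/5, 1/5)
2. K is the midpoint of DP ⇒ K = (3/5, 1/10)
3. Z is the midpoint of DG ⇒ Z = (11/10, 1/10)
2·[PKZ] = -1/20, 2·[EPD] = 6/5
[PKZ]:[EPD] = -1/20:6/5 = -1/24

[PKZ]:[EPD] = -1/24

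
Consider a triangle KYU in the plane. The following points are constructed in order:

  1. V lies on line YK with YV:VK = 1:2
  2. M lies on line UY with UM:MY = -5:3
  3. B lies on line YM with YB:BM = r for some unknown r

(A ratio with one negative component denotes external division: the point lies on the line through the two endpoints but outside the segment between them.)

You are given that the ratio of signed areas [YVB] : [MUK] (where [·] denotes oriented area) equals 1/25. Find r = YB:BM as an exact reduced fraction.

r = 1/4

Set K = (0, 0), Y = (1, 0), U = (0, 1); any affine frame gives the same invariant.
1. V lies on line YK with YV:VK = 1:2 ⇒ V = (2/3, 0)
2. M lies on line UY with UM:MY = -5:3 ⇒ M = (5/2, -3/2)
3. With YB:BM = r, write λ = r/(r+1) so B = Y + λ·(M−Y); B is affine-linear in λ
Every point depending on B is an affine combination of B and λ-independent points, so each such coordinate is linear in λ; the λ² term in each signed area is a multiple of (M−Y)×(M−Y) = 0, so 2·[YVB] and 2·[MUK] are each linear in λ. Evaluating at λ=0 and λ=1:
  2·[YVB] = 1/2·λ,   2·[MUK] = 5/2
So [YVB]:[MUK] = (1/2·λ) / (5/2). Setting this equal to 1/25:
  1/2·λ = 1/25·(5/2)  ⇒  λ = 1/5
Then r = λ/(1−λ) = (1/5)/(4/5) = 1/4. Check: with r = 1/4, B = (13/10, -3/10) and [YVB]:[MUK] = 1/25 as required.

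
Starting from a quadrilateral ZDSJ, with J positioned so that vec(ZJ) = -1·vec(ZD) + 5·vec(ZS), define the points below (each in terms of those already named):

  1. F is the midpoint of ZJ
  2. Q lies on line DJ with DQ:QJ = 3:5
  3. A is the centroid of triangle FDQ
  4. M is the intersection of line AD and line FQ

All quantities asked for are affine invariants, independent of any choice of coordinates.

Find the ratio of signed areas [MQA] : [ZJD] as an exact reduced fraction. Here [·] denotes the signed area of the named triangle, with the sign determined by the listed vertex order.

Choose coordinates Z = (0, 0), D = (1, 0), S = (0, 1), J = (-1, 5).
1. F is the midpoint of ZJ ⇒ F = (-1/2, 5/2)
2. Q lies on line DJ with DQ:QJ = 3:5 ⇒ Q = (1/4, 15/8)
3. A is the centroid of triangle FDQ ⇒ A = (1/4, 35/24)
4. M is the intersection of line AD and line FQ ⇒ M = (-1/8, 35/16)
2·[MQA] = -5/32, 2·[ZJD] = -5
[MQA]:[ZJD] = -5/32:-5 = 1/32

[MQA]:[ZJD] = 1/32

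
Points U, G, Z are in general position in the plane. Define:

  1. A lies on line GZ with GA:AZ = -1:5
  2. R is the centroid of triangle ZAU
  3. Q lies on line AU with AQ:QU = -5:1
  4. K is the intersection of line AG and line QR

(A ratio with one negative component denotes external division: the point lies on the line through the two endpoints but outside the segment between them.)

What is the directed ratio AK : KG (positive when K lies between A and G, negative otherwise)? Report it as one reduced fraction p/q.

AK:KG = -25/14

Choose coordinates U = (0, 0), G = (1, 0), Z = (0, 1).
1. A lies on line GZ with GA:AZ = -1:5 ⇒ A = (5/4, -1/4)
2. R is the centroid of triangle ZAU ⇒ R = (5/12, 1/4)
3. Q lies on line AU with AQ:QU = -5:1 ⇒ Q = (-5/16, 1/16)
4. K is the intersection of line AG and line QR ⇒ K = (15/22, 7/22)
K = A + t·(G−A) with t = 25/11, so AK:KG = t:(1−t) = 25/11:-14/11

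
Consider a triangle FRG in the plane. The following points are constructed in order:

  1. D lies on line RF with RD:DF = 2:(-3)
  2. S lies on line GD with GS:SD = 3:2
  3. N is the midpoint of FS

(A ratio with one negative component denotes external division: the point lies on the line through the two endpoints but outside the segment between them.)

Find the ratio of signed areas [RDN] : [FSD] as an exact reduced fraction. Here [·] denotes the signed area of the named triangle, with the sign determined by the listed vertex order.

[RDN]:[FSD] = -1/3

Choose coordinates F = (0, 0), R = (1, 0), G = (0, 1).
1. D lies on line RF with RD:DF = 2:(-3) ⇒ D = (3, 0)
2. S lies on line GD with GS:SD = 3:2 ⇒ S = (9/5, 2/5)
3. N is the midpoint of FS ⇒ N = (9/10, 1/5)
2·[RDN] = 2/5, 2·[FSD] = -6/5
[RDN]:[FSD] = 2/5:-6/5 = -1/3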